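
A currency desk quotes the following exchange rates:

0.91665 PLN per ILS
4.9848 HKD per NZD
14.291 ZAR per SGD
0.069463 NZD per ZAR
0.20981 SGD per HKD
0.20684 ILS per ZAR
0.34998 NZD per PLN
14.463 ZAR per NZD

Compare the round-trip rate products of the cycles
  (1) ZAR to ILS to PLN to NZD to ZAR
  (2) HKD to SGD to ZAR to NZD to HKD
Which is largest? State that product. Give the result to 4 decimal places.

(1) 0.20684 × 0.91665 × 0.34998 × 14.463 = 0.95971
(2) 0.20981 × 14.291 × 0.069463 × 4.9848 = 1.03822
Highest is cycle (2) at 1.0382 (>1, arbitrage).

1.0382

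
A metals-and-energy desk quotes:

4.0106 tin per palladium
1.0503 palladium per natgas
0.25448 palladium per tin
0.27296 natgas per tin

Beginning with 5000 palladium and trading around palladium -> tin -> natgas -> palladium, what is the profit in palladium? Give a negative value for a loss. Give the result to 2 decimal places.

748.99

5000 palladium × 4.0106 = 20053 tin
20053 tin × 0.27296 = 5473.66688 natgas
5473.66688 natgas × 1.0503 = 5748.992324064 palladium
Net change: 5748.992324064 − 5000 = 748.992324064 palladium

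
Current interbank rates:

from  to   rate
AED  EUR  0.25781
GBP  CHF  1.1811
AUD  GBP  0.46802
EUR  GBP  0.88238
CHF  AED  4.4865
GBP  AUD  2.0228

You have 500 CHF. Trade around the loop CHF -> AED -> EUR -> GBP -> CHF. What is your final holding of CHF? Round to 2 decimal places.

500 CHF × 4.4865 = 2243.25 AED
2243.25 AED × 0.25781 = 578.3322825 EUR
578.3322825 EUR × 0.88238 = 510.30883943235 GBP
510.30883943235 GBP × 1.1811 = 602.725770253548585 CHF

602.73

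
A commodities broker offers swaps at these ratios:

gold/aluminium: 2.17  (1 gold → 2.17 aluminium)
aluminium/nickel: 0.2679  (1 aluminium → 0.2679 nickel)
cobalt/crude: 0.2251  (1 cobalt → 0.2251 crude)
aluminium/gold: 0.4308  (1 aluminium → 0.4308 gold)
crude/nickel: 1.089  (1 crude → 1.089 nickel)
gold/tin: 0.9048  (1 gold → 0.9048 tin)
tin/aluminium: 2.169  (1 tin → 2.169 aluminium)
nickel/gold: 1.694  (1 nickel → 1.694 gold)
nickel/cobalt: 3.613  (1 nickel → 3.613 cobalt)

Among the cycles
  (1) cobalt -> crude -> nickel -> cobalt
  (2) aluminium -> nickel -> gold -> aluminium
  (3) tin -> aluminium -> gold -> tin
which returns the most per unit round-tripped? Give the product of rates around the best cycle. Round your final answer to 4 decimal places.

0.9848

(1) 0.2251 × 1.089 × 3.613 = 0.88567
(2) 0.2679 × 1.694 × 2.17 = 0.98480
(3) 2.169 × 0.4308 × 0.9048 = 0.84545
Highest is cycle (2) at 0.9848 (≤1, no arbitrage).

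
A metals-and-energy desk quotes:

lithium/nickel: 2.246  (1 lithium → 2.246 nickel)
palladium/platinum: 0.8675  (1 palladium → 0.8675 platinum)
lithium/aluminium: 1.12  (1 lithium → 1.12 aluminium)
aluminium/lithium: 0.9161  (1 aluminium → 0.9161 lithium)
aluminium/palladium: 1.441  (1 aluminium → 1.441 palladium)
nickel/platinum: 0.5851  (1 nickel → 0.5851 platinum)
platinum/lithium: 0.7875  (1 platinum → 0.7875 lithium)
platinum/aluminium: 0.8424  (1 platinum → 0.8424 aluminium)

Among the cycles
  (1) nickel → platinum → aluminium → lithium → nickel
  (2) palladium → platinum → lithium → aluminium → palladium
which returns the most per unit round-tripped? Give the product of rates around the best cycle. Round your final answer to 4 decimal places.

(1) 0.5851 × 0.8424 × 0.9161 × 2.246 = 1.01415
(2) 0.8675 × 0.7875 × 1.12 × 1.441 = 1.10256
Highest is cycle (2) at 1.1026 (>1, arbitrage).

1.1026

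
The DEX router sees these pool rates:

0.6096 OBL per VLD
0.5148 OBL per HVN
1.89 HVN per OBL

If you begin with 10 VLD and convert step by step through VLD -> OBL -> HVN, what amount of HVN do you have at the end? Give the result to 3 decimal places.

10 VLD × 0.6096 = 6.096 OBL
6.096 OBL × 1.89 = 11.52144 HVN

11.521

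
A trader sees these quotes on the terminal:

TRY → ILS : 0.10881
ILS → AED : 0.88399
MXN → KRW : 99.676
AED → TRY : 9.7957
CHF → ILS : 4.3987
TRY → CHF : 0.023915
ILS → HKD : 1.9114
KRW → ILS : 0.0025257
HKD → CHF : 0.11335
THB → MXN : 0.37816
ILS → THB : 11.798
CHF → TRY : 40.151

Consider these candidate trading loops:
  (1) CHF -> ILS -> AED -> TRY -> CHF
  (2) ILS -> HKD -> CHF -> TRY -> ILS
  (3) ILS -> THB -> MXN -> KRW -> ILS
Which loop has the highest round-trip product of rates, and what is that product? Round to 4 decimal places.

1.1232

(1) 4.3987 × 0.88399 × 9.7957 × 0.023915 = 0.91091
(2) 1.9114 × 0.11335 × 40.151 × 0.10881 = 0.94654
(3) 11.798 × 0.37816 × 99.676 × 0.0025257 = 1.12320
Highest is cycle (3) at 1.1232 (>1, arbitrage).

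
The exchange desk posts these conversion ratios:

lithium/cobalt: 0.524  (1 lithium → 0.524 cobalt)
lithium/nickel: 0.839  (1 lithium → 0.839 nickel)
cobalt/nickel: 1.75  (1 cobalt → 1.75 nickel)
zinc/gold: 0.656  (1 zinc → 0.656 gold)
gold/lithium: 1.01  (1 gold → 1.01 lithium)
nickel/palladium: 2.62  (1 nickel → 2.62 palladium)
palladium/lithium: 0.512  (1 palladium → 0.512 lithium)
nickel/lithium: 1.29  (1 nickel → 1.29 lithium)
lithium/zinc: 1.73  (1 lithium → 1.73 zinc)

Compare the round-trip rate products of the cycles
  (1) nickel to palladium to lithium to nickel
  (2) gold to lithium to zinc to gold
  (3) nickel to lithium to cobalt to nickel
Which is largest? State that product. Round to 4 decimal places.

(1) 2.62 × 0.512 × 0.839 = 1.12547
(2) 1.01 × 1.73 × 0.656 = 1.14623
(3) 1.29 × 0.524 × 1.75 = 1.18293
Highest is cycle (3) at 1.1829 (>1, arbitrage).

1.1829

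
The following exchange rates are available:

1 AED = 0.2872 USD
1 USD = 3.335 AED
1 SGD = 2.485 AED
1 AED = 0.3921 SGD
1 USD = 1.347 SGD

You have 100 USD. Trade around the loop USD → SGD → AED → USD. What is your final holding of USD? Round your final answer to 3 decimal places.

100 USD × 1.347 = 134.7 SGD
134.7 SGD × 2.485 = 334.7295 AED
334.7295 AED × 0.2872 = 96.1343124 USD

96.134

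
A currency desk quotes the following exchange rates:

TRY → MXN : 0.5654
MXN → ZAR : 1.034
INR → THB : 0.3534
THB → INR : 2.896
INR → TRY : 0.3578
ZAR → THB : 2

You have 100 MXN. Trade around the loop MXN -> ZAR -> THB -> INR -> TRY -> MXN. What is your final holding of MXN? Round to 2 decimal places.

121.16

100 MXN × 1.034 = 103.4 ZAR
103.4 ZAR × 2 = 206.8 THB
206.8 THB × 2.896 = 598.8928 INR
598.8928 INR × 0.3578 = 214.28384384 TRY
214.28384384 TRY × 0.5654 = 121.156085307136 MXN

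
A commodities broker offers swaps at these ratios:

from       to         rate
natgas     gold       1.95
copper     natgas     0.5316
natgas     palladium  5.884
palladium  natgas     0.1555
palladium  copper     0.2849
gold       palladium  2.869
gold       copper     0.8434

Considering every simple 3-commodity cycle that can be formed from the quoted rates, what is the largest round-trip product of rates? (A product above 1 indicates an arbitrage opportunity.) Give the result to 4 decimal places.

0.8911

palladium→copper→natgas→palladium: 0.2849 × 0.5316 × 5.884 = 0.89115
natgas→gold→copper→natgas: 1.95 × 0.8434 × 0.5316 = 0.87429
palladium→natgas→gold→palladium: 0.1555 × 1.95 × 2.869 = 0.86995
Maximum is palladium→copper→natgas→palladium at 0.8911; no arbitrage — every cycle loses value.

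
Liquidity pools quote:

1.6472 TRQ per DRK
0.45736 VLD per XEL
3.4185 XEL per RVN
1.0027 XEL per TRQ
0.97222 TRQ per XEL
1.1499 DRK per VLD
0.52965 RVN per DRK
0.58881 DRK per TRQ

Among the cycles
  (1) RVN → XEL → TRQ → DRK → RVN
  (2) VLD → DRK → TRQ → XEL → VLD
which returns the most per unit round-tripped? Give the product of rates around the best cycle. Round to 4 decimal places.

1.0365

(1) 3.4185 × 0.97222 × 0.58881 × 0.52965 = 1.03649
(2) 1.1499 × 1.6472 × 1.0027 × 0.45736 = 0.86863
Highest is cycle (1) at 1.0365 (>1, arbitrage).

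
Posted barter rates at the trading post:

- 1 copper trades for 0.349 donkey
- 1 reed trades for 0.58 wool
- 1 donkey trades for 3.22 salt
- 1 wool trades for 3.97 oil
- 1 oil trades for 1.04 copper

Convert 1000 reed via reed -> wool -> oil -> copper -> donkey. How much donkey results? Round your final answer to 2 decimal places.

1000 reed × 0.58 = 580 wool
580 wool × 3.97 = 2302.6 oil
2302.6 oil × 1.04 = 2394.704 copper
2394.704 copper × 0.349 = 835.751696 donkey

835.75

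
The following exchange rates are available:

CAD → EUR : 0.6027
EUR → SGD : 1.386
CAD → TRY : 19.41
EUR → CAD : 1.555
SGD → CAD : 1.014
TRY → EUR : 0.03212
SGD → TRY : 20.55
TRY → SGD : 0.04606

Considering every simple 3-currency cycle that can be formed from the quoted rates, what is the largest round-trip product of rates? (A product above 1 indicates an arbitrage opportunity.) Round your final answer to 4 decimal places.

0.9695

CAD→TRY→EUR→CAD: 19.41 × 0.03212 × 1.555 = 0.96946
SGD→TRY→EUR→SGD: 20.55 × 0.03212 × 1.386 = 0.91485
CAD→TRY→SGD→CAD: 19.41 × 0.04606 × 1.014 = 0.90654
CAD→EUR→SGD→CAD: 0.6027 × 1.386 × 1.014 = 0.84704
Maximum is CAD→TRY→EUR→CAD at 0.9695; no arbitrage — every cycle loses value.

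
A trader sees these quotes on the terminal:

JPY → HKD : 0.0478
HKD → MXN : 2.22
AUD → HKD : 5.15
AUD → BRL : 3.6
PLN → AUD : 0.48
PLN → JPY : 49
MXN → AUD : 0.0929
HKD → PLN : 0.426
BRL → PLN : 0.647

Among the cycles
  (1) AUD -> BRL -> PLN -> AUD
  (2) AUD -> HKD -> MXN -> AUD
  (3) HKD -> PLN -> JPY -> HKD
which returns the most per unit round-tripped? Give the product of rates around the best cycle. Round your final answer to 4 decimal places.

(1) 3.6 × 0.647 × 0.48 = 1.11802
(2) 5.15 × 2.22 × 0.0929 = 1.06213
(3) 0.426 × 49 × 0.0478 = 0.99778
Highest is cycle (1) at 1.1180 (>1, arbitrage).

1.1180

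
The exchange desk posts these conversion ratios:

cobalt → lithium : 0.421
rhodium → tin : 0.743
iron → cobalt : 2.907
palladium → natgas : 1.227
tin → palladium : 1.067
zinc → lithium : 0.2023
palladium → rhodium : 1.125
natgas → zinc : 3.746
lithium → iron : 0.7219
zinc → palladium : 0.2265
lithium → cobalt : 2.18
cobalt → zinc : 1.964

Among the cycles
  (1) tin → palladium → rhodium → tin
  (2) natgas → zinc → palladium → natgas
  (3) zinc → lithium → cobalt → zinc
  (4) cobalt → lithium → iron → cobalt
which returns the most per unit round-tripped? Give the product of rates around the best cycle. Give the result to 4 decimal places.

(1) 1.067 × 1.125 × 0.743 = 0.89188
(2) 3.746 × 0.2265 × 1.227 = 1.04107
(3) 0.2023 × 2.18 × 1.964 = 0.86615
(4) 0.421 × 0.7219 × 2.907 = 0.88350
Highest is cycle (2) at 1.0411 (>1, arbitrage).

1.0411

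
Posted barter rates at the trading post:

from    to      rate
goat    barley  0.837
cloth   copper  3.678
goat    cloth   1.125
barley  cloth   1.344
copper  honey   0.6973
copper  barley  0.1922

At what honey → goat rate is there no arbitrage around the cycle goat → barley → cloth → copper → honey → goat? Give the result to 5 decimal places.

Known legs of the cycle: 0.837 × 1.344 × 3.678 × 0.6973 = 2.8850684188032
For no arbitrage the full-cycle product must be 1, so the missing rate is 1 / 2.8850684188032 ≈ 0.3466122.

0.34661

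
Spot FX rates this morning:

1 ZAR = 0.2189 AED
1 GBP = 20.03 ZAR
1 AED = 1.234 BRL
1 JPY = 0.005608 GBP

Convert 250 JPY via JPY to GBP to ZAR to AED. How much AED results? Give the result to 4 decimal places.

250 JPY × 0.005608 = 1.402 GBP
1.402 GBP × 20.03 = 28.08206 ZAR
28.08206 ZAR × 0.2189 = 6.147162934 AED

6.1472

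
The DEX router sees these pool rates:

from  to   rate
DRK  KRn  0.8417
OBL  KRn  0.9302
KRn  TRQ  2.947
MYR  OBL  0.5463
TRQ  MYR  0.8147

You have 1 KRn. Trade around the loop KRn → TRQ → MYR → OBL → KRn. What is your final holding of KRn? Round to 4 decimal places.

1.2201

1 KRn × 2.947 = 2.947 TRQ
2.947 TRQ × 0.8147 = 2.4009209 MYR
2.4009209 MYR × 0.5463 = 1.31162308767 OBL
1.31162308767 OBL × 0.9302 = 1.220071796150634 KRn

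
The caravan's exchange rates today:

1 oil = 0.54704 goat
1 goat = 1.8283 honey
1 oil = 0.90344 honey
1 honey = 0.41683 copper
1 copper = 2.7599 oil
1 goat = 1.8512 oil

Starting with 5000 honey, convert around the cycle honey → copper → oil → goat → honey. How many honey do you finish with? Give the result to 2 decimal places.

5752.93

5000 honey × 0.41683 = 2084.15 copper
2084.15 copper × 2.7599 = 5752.045585 oil
5752.045585 oil × 0.54704 = 3146.5990168184 goat
3146.5990168184 goat × 1.8283 = 5752.92698244908072 honey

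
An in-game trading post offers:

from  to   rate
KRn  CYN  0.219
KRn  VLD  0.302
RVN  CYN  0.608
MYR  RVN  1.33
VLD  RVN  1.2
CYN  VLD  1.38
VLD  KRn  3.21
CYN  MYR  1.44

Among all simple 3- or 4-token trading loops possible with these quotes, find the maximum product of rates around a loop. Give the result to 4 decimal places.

RVN→CYN→MYR→RVN: 0.608 × 1.44 × 1.33 = 1.16444
VLD→RVN→CYN→VLD: 1.2 × 0.608 × 1.38 = 1.00685
VLD→KRn→CYN→VLD: 3.21 × 0.219 × 1.38 = 0.97013
Maximum is RVN→CYN→MYR→RVN at 1.1644; arbitrage exists.

1.1644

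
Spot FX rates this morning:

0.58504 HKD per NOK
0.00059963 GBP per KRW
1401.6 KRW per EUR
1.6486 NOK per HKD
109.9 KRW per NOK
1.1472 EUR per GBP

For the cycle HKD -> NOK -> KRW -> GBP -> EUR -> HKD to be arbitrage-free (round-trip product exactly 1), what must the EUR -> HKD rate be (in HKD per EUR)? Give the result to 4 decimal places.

Known legs of the cycle: 1.6486 × 109.9 × 0.00059963 × 1.1472 = 0.12463369741339104
For no arbitrage the full-cycle product must be 1, so the missing rate is 1 / 0.12463369741339104 ≈ 8.023512.

8.0235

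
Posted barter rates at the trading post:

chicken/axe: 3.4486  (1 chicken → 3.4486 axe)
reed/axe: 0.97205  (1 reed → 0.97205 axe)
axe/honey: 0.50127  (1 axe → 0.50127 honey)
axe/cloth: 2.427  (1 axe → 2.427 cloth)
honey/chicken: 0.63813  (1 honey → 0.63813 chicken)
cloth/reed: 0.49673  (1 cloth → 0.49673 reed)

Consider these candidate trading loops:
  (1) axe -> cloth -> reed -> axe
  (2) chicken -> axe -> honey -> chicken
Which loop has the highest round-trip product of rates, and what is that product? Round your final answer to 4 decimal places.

1.1719

(1) 2.427 × 0.49673 × 0.97205 = 1.17187
(2) 3.4486 × 0.50127 × 0.63813 = 1.10312
Highest is cycle (1) at 1.1719 (>1, arbitrage).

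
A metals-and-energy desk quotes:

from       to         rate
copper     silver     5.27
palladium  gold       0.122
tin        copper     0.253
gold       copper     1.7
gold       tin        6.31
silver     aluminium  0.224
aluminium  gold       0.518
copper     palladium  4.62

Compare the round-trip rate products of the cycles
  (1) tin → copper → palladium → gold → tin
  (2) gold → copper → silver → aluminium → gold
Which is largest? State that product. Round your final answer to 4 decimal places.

(1) 0.253 × 4.62 × 0.122 × 6.31 = 0.89981
(2) 1.7 × 5.27 × 0.224 × 0.518 = 1.03953
Highest is cycle (2) at 1.0395 (>1, arbitrage).

1.0395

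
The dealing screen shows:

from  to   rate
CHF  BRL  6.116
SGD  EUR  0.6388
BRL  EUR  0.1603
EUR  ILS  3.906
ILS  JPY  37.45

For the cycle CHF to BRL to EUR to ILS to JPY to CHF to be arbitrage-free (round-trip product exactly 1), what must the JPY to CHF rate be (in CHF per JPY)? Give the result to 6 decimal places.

0.006973

Known legs of the cycle: 6.116 × 0.1603 × 3.906 × 37.45 = 143.41185722556
For no arbitrage the full-cycle product must be 1, so the missing rate is 1 / 143.41185722556 ≈ 0.00697292.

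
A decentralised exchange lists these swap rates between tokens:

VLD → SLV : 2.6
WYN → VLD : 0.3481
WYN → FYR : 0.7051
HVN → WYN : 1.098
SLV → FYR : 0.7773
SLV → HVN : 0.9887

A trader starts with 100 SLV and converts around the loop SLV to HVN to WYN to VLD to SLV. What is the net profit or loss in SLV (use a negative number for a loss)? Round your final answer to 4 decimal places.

100 SLV × 0.9887 = 98.87 HVN
98.87 HVN × 1.098 = 108.55926 WYN
108.55926 WYN × 0.3481 = 37.789478406 VLD
37.789478406 VLD × 2.6 = 98.2526438556 SLV
Net change: 98.2526438556 − 100 = -1.7473561444 SLV

-1.7474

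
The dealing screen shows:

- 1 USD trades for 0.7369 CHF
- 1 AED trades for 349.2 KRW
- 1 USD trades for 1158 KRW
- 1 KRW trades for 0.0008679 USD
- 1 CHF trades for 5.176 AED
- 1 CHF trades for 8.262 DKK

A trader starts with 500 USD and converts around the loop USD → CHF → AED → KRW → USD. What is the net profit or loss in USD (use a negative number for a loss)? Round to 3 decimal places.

77.985

500 USD × 0.7369 = 368.45 CHF
368.45 CHF × 5.176 = 1907.0972 AED
1907.0972 AED × 349.2 = 665958.34224 KRW
665958.34224 KRW × 0.0008679 = 577.985245230096 USD
Net change: 577.985245230096 − 500 = 77.985245230096 USD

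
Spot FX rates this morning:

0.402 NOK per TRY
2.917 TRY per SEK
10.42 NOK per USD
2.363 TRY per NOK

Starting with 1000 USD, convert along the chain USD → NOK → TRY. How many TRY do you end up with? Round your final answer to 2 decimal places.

1000 USD × 10.42 = 10420 NOK
10420 NOK × 2.363 = 24622.46 TRY

24622.46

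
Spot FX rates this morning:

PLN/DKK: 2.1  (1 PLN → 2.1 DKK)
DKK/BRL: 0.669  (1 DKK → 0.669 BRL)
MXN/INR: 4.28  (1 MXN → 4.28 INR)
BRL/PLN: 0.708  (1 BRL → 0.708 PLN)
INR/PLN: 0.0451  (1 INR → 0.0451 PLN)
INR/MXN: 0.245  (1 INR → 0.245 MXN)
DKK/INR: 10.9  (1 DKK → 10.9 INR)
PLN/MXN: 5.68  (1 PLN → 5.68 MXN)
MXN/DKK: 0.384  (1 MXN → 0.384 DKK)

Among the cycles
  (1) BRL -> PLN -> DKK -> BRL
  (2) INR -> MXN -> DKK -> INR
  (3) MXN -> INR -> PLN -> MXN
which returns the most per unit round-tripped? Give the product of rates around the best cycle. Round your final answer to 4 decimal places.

(1) 0.708 × 2.1 × 0.669 = 0.99467
(2) 0.245 × 0.384 × 10.9 = 1.02547
(3) 4.28 × 0.0451 × 5.68 = 1.09640
Highest is cycle (3) at 1.0964 (>1, arbitrage).

1.0964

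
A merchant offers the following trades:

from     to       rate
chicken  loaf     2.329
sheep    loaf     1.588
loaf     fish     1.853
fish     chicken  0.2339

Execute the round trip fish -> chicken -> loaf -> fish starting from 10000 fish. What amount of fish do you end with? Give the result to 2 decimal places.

10094.27

10000 fish × 0.2339 = 2339 chicken
2339 chicken × 2.329 = 5447.531 loaf
5447.531 loaf × 1.853 = 10094.274943 fish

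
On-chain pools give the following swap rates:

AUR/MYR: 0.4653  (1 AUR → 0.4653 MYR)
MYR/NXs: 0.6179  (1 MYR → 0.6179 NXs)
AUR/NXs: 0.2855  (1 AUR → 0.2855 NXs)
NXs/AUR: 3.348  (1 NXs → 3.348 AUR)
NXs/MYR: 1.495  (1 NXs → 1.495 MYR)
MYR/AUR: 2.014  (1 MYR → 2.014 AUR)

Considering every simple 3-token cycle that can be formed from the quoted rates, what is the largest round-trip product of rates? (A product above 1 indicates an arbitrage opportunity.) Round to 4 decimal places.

MYR→NXs→AUR→MYR: 0.6179 × 3.348 × 0.4653 = 0.96258
MYR→AUR→NXs→MYR: 2.014 × 0.2855 × 1.495 = 0.85962
Maximum is MYR→NXs→AUR→MYR at 0.9626; no arbitrage — every cycle loses value.

0.9626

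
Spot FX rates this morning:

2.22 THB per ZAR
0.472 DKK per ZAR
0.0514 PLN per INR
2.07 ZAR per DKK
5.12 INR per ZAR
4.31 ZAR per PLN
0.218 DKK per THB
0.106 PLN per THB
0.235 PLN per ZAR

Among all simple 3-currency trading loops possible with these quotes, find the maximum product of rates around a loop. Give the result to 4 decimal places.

INR→PLN→ZAR→INR: 0.0514 × 4.31 × 5.12 = 1.13425
THB→PLN→ZAR→THB: 0.106 × 4.31 × 2.22 = 1.01423
THB→DKK→ZAR→THB: 0.218 × 2.07 × 2.22 = 1.00180
Maximum is INR→PLN→ZAR→INR at 1.1343; arbitrage exists.

1.1343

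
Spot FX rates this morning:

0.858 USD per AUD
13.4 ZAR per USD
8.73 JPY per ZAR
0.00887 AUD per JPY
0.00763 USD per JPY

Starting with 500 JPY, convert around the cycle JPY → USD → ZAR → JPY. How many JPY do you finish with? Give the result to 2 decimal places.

500 JPY × 0.00763 = 3.815 USD
3.815 USD × 13.4 = 51.121 ZAR
51.121 ZAR × 8.73 = 446.28633 JPY

446.29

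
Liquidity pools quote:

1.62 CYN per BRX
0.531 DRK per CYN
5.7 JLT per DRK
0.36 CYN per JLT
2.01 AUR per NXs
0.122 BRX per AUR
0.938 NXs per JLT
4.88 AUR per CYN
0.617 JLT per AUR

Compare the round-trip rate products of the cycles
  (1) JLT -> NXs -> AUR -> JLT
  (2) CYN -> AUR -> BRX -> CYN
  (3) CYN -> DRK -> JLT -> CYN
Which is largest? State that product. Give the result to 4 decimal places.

1.1633

(1) 0.938 × 2.01 × 0.617 = 1.16328
(2) 4.88 × 0.122 × 1.62 = 0.96448
(3) 0.531 × 5.7 × 0.36 = 1.08961
Highest is cycle (1) at 1.1633 (>1, arbitrage).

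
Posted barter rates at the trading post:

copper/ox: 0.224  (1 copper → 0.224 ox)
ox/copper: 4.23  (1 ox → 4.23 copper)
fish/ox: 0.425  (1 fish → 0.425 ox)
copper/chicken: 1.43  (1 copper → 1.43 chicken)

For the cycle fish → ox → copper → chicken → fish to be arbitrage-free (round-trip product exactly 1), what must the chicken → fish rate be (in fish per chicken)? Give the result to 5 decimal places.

0.38899

Known legs of the cycle: 0.425 × 4.23 × 1.43 = 2.5707825
For no arbitrage the full-cycle product must be 1, so the missing rate is 1 / 2.5707825 ≈ 0.3889866.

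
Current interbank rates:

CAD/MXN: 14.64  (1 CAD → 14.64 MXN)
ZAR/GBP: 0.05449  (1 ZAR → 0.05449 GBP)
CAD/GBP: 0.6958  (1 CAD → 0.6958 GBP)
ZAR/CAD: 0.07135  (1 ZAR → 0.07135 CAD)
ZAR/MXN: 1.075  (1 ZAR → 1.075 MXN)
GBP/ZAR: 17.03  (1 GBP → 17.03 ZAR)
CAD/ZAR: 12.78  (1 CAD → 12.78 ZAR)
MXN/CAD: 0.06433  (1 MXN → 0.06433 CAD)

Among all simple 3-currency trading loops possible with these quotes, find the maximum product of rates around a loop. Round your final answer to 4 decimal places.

0.8838

MXN→CAD→ZAR→MXN: 0.06433 × 12.78 × 1.075 = 0.88380
GBP→ZAR→CAD→GBP: 17.03 × 0.07135 × 0.6958 = 0.84546
Maximum is MXN→CAD→ZAR→MXN at 0.8838; no arbitrage — every cycle loses value.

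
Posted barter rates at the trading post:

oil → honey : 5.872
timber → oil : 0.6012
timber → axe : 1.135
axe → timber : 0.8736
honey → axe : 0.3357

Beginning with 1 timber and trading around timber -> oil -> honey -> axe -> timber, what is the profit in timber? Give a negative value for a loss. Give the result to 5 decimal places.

1 timber × 0.6012 = 0.6012 oil
0.6012 oil × 5.872 = 3.5302464 honey
3.5302464 honey × 0.3357 = 1.18510371648 axe
1.18510371648 axe × 0.8736 = 1.035306606716928 timber
Net change: 1.035306606716928 − 1 = 0.035306606716928 timber

0.03531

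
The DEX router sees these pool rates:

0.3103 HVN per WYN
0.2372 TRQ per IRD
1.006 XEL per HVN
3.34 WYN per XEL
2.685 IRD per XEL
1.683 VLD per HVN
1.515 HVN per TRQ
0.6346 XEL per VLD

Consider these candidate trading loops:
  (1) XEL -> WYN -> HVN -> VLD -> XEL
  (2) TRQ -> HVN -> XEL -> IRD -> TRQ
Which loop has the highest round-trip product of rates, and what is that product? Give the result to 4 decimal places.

(1) 3.34 × 0.3103 × 1.683 × 0.6346 = 1.10691
(2) 1.515 × 1.006 × 2.685 × 0.2372 = 0.97067
Highest is cycle (1) at 1.1069 (>1, arbitrage).

1.1069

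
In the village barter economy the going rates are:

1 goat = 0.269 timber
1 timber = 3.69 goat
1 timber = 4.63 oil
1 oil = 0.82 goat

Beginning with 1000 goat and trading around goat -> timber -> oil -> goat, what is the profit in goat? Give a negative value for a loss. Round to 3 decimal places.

1000 goat × 0.269 = 269 timber
269 timber × 4.63 = 1245.47 oil
1245.47 oil × 0.82 = 1021.2854 goat
Net change: 1021.2854 − 1000 = 21.2854 goat

21.285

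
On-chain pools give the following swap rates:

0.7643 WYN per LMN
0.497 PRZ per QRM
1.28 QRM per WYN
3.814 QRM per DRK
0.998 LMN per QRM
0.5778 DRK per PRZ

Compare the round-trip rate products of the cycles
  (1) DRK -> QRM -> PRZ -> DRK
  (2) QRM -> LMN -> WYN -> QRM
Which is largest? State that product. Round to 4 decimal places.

(1) 3.814 × 0.497 × 0.5778 = 1.09525
(2) 0.998 × 0.7643 × 1.28 = 0.97635
Highest is cycle (1) at 1.0953 (>1, arbitrage).

1.0953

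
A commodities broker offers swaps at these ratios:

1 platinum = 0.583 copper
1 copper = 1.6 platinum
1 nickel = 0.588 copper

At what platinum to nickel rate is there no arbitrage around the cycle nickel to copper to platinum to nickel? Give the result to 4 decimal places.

1.0629

Known legs of the cycle: 0.588 × 1.6 = 0.9408
For no arbitrage the full-cycle product must be 1, so the missing rate is 1 / 0.9408 ≈ 1.062925.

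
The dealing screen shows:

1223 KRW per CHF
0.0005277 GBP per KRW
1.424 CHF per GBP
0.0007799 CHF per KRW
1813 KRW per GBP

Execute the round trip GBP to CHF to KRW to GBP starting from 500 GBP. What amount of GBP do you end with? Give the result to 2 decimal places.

459.51

500 GBP × 1.424 = 712 CHF
712 CHF × 1223 = 870776 KRW
870776 KRW × 0.0005277 = 459.5084952 GBP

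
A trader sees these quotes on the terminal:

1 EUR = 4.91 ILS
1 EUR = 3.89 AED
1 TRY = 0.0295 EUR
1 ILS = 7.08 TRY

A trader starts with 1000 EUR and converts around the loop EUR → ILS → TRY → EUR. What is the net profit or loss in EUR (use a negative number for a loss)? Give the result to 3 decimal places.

1000 EUR × 4.91 = 4910 ILS
4910 ILS × 7.08 = 34762.8 TRY
34762.8 TRY × 0.0295 = 1025.5026 EUR
Net change: 1025.5026 − 1000 = 25.5026 EUR

25.503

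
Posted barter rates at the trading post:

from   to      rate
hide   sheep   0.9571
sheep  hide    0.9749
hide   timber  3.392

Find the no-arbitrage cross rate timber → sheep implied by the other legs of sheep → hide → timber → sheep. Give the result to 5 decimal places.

0.30240

Known legs of the cycle: 0.9749 × 3.392 = 3.3068608
For no arbitrage the full-cycle product must be 1, so the missing rate is 1 / 3.3068608 ≈ 0.3024016.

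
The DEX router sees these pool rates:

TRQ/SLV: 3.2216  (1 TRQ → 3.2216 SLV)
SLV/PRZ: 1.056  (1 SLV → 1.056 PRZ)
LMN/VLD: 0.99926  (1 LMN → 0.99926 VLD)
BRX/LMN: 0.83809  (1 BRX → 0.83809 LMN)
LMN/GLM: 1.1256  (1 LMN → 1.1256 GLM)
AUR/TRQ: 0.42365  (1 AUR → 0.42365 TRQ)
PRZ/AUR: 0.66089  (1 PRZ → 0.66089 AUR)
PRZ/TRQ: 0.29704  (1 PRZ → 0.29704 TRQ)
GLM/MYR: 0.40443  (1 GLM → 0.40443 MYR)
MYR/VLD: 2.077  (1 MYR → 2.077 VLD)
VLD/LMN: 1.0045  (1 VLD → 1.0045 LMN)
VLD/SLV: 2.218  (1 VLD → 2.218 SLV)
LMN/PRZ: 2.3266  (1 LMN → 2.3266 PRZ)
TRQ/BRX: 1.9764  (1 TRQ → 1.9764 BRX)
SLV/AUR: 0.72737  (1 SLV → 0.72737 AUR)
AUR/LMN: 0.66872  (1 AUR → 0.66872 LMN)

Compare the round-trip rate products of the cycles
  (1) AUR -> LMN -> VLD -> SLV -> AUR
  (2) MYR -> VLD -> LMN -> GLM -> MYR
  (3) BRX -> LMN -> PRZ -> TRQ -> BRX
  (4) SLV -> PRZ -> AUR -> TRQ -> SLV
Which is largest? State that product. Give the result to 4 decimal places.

(1) 0.66872 × 0.99926 × 2.218 × 0.72737 = 1.07805
(2) 2.077 × 1.0045 × 1.1256 × 0.40443 = 0.94976
(3) 0.83809 × 2.3266 × 0.29704 × 1.9764 = 1.14473
(4) 1.056 × 0.66089 × 0.42365 × 3.2216 = 0.95252
Highest is cycle (3) at 1.1447 (>1, arbitrage).

1.1447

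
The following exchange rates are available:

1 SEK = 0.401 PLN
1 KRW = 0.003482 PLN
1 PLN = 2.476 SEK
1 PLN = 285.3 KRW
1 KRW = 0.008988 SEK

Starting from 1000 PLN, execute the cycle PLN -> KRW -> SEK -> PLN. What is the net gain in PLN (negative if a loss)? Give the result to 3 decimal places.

28.275

1000 PLN × 285.3 = 285300 KRW
285300 KRW × 0.008988 = 2564.2764 SEK
2564.2764 SEK × 0.401 = 1028.2748364 PLN
Net change: 1028.2748364 − 1000 = 28.2748364 PLN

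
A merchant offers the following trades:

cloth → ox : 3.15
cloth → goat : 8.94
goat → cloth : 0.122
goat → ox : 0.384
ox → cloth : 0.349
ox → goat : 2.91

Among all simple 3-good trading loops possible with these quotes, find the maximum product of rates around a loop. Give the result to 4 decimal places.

1.1981

goat→ox→cloth→goat: 0.384 × 0.349 × 8.94 = 1.19810
goat→cloth→ox→goat: 0.122 × 3.15 × 2.91 = 1.11831
Maximum is goat→ox→cloth→goat at 1.1981; arbitrage exists.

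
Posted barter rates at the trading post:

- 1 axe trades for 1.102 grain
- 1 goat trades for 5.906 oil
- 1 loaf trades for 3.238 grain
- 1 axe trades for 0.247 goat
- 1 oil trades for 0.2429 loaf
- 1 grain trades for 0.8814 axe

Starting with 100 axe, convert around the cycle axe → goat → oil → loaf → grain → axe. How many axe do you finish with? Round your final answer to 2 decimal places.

101.13

100 axe × 0.247 = 24.7 goat
24.7 goat × 5.906 = 145.8782 oil
145.8782 oil × 0.2429 = 35.43381478 loaf
35.43381478 loaf × 3.238 = 114.73469225764 grain
114.73469225764 grain × 0.8814 = 101.127157755883896 axe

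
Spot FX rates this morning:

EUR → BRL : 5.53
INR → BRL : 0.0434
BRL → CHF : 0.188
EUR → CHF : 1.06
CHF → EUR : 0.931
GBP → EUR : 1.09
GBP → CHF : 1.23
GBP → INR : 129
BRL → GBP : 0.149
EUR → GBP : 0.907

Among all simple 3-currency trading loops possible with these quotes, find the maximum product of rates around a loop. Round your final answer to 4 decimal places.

1.0386

GBP→CHF→EUR→GBP: 1.23 × 0.931 × 0.907 = 1.03863
EUR→BRL→CHF→EUR: 5.53 × 0.188 × 0.931 = 0.96790
GBP→EUR→BRL→GBP: 1.09 × 5.53 × 0.149 = 0.89813
GBP→INR→BRL→GBP: 129 × 0.0434 × 0.149 = 0.83419
Maximum is GBP→CHF→EUR→GBP at 1.0386; arbitrage exists.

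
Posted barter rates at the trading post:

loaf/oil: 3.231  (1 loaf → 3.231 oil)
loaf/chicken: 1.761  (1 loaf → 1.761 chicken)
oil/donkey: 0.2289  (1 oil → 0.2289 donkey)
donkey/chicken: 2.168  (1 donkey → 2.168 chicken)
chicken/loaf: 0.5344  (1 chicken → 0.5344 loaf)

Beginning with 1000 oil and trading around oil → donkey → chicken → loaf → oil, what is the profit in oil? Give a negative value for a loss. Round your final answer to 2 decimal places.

-143.14

1000 oil × 0.2289 = 228.9 donkey
228.9 donkey × 2.168 = 496.2552 chicken
496.2552 chicken × 0.5344 = 265.19877888 loaf
265.19877888 loaf × 3.231 = 856.85725456128 oil
Net change: 856.85725456128 − 1000 = -143.14274543872 oil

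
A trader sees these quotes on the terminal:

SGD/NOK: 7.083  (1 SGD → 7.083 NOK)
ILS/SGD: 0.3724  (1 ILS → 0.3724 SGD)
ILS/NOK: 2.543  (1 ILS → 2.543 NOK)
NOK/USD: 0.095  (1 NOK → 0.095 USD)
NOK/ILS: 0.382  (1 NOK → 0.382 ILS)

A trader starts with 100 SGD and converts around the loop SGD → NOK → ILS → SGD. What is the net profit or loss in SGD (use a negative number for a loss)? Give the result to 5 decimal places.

0.76049

100 SGD × 7.083 = 708.3 NOK
708.3 NOK × 0.382 = 270.5706 ILS
270.5706 ILS × 0.3724 = 100.76049144 SGD
Net change: 100.76049144 − 100 = 0.76049144 SGD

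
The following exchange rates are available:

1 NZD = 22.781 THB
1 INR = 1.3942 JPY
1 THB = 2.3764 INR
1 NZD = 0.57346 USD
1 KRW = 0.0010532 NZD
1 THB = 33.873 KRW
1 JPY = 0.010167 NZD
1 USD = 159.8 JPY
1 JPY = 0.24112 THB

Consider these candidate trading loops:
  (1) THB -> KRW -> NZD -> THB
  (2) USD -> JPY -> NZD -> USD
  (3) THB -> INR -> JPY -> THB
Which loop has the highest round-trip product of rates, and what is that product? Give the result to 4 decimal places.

0.9317

(1) 33.873 × 0.0010532 × 22.781 = 0.81271
(2) 159.8 × 0.010167 × 0.57346 = 0.93169
(3) 2.3764 × 1.3942 × 0.24112 = 0.79887
Highest is cycle (2) at 0.9317 (≤1, no arbitrage).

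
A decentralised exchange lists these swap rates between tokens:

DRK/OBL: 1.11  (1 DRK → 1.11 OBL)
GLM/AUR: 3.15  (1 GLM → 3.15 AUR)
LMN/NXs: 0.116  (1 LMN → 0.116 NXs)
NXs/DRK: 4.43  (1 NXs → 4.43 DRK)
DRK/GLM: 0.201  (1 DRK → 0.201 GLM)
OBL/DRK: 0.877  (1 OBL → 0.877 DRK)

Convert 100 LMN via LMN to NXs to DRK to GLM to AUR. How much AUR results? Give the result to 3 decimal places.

100 LMN × 0.116 = 11.6 NXs
11.6 NXs × 4.43 = 51.388 DRK
51.388 DRK × 0.201 = 10.328988 GLM
10.328988 GLM × 3.15 = 32.5363122 AUR

32.536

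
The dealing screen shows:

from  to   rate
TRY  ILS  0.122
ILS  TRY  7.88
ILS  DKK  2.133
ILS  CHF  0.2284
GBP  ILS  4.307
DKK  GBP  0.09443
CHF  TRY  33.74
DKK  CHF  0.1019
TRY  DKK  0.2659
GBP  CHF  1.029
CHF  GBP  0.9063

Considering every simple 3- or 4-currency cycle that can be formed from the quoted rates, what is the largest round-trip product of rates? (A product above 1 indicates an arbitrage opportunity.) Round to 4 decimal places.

0.9402

CHF→TRY→ILS→CHF: 33.74 × 0.122 × 0.2284 = 0.94016
CHF→TRY→DKK→CHF: 33.74 × 0.2659 × 0.1019 = 0.91419
CHF→TRY→ILS→DKK→CHF: 33.74 × 0.122 × 2.133 × 0.1019 = 0.89468
CHF→GBP→ILS→CHF: 0.9063 × 4.307 × 0.2284 = 0.89154
CHF→TRY→DKK→GBP→CHF: 33.74 × 0.2659 × 0.09443 × 1.029 = 0.87174
ILS→DKK→GBP→ILS: 2.133 × 0.09443 × 4.307 = 0.86751
ILS→TRY→DKK→GBP→ILS: 7.88 × 0.2659 × 0.09443 × 4.307 = 0.85218
CHF→GBP→ILS→DKK→CHF: 0.9063 × 4.307 × 2.133 × 0.1019 = 0.84842
Maximum is CHF→TRY→ILS→CHF at 0.9402; no arbitrage — every cycle loses value.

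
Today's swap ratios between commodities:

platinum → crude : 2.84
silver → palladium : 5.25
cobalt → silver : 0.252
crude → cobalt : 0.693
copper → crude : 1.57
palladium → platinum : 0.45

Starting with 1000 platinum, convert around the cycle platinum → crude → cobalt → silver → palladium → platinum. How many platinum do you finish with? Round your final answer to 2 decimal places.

1171.72

1000 platinum × 2.84 = 2840 crude
2840 crude × 0.693 = 1968.12 cobalt
1968.12 cobalt × 0.252 = 495.96624 silver
495.96624 silver × 5.25 = 2603.82276 palladium
2603.82276 palladium × 0.45 = 1171.720242 platinum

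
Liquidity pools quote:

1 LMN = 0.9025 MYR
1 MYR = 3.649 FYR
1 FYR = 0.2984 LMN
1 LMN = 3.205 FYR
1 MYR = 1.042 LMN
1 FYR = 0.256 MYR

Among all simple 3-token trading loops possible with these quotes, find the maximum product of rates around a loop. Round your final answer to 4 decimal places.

0.9827

MYR→FYR→LMN→MYR: 3.649 × 0.2984 × 0.9025 = 0.98270
MYR→LMN→FYR→MYR: 1.042 × 3.205 × 0.256 = 0.85494
Maximum is MYR→FYR→LMN→MYR at 0.9827; no arbitrage — every cycle loses value.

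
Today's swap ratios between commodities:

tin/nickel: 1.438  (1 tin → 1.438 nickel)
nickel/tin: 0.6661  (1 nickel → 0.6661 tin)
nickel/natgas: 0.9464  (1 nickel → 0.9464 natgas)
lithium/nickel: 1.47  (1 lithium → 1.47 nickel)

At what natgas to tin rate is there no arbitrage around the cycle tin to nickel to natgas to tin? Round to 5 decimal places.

Known legs of the cycle: 1.438 × 0.9464 = 1.3609232
For no arbitrage the full-cycle product must be 1, so the missing rate is 1 / 1.3609232 ≈ 0.7347953.

0.73480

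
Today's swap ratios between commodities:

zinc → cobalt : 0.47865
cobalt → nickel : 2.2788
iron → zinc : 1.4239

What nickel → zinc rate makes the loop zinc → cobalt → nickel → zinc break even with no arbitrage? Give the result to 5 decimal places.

0.91680

Known legs of the cycle: 0.47865 × 2.2788 = 1.09074762
For no arbitrage the full-cycle product must be 1, so the missing rate is 1 / 1.09074762 ≈ 0.9168024.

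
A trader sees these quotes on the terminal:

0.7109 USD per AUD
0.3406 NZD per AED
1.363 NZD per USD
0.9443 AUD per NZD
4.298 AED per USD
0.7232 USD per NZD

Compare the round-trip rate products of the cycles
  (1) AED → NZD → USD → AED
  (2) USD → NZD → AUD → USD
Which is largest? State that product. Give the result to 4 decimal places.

1.0587

(1) 0.3406 × 0.7232 × 4.298 = 1.05869
(2) 1.363 × 0.9443 × 0.7109 = 0.91499
Highest is cycle (1) at 1.0587 (>1, arbitrage).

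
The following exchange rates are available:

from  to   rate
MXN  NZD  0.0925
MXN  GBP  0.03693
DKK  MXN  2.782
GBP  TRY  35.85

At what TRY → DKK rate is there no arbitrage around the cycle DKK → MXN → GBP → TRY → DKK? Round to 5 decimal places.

0.27150

Known legs of the cycle: 2.782 × 0.03693 × 35.85 = 3.683202471
For no arbitrage the full-cycle product must be 1, so the missing rate is 1 / 3.683202471 ≈ 0.2715029.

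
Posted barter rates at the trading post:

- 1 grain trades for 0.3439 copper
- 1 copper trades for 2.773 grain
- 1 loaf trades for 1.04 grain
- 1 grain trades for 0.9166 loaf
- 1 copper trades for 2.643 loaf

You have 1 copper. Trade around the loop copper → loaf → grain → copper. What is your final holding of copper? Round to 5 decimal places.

1 copper × 2.643 = 2.643 loaf
2.643 loaf × 1.04 = 2.74872 grain
2.74872 grain × 0.3439 = 0.945284808 copper

0.94528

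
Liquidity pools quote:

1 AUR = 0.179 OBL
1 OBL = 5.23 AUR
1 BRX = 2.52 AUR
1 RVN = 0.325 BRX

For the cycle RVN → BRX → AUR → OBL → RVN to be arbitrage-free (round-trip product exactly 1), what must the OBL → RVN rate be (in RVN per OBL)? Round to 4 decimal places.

6.8212

Known legs of the cycle: 0.325 × 2.52 × 0.179 = 0.146601
For no arbitrage the full-cycle product must be 1, so the missing rate is 1 / 0.146601 ≈ 6.821236.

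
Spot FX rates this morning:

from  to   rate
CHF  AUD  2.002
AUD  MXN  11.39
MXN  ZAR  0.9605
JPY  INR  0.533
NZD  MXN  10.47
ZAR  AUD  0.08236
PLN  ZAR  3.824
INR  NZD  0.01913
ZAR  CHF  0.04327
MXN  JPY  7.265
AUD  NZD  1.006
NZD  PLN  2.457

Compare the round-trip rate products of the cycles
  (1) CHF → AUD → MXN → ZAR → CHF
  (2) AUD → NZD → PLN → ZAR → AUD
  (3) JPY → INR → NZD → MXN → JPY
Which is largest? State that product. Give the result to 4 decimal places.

0.9477

(1) 2.002 × 11.39 × 0.9605 × 0.04327 = 0.94770
(2) 1.006 × 2.457 × 3.824 × 0.08236 = 0.77846
(3) 0.533 × 0.01913 × 10.47 × 7.265 = 0.77558
Highest is cycle (1) at 0.9477 (≤1, no arbitrage).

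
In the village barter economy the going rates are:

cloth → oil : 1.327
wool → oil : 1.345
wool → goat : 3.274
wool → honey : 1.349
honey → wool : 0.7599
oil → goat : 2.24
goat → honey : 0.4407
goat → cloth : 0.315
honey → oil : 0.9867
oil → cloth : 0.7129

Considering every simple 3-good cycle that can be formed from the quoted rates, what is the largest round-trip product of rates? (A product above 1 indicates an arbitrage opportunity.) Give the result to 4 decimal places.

wool→goat→honey→wool: 3.274 × 0.4407 × 0.7599 = 1.09642
goat→honey→oil→goat: 0.4407 × 0.9867 × 2.24 = 0.97404
goat→cloth→oil→goat: 0.315 × 1.327 × 2.24 = 0.93633
Maximum is wool→goat→honey→wool at 1.0964; arbitrage exists.

1.0964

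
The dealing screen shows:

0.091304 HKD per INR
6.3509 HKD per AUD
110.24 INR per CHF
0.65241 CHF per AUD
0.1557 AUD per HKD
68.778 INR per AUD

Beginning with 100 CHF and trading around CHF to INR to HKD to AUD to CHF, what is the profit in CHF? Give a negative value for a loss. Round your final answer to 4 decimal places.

100 CHF × 110.24 = 11024 INR
11024 INR × 0.091304 = 1006.535296 HKD
1006.535296 HKD × 0.1557 = 156.7175455872 AUD
156.7175455872 AUD × 0.65241 = 102.244093916545152 CHF
Net change: 102.244093916545152 − 100 = 2.244093916545152 CHF

2.2441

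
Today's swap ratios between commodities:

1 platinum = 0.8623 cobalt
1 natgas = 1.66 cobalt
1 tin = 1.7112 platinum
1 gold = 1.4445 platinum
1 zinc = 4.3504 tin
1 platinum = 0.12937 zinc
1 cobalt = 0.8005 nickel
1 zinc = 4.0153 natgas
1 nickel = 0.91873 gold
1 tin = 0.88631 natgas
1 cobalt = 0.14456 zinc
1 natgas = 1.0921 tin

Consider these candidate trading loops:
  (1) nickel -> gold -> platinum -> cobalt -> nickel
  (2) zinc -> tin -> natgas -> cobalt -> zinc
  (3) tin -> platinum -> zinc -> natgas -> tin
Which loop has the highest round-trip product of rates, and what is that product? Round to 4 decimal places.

(1) 0.91873 × 1.4445 × 0.8623 × 0.8005 = 0.91606
(2) 4.3504 × 0.88631 × 1.66 × 0.14456 = 0.92528
(3) 1.7112 × 0.12937 × 4.0153 × 1.0921 = 0.97077
Highest is cycle (3) at 0.9708 (≤1, no arbitrage).

0.9708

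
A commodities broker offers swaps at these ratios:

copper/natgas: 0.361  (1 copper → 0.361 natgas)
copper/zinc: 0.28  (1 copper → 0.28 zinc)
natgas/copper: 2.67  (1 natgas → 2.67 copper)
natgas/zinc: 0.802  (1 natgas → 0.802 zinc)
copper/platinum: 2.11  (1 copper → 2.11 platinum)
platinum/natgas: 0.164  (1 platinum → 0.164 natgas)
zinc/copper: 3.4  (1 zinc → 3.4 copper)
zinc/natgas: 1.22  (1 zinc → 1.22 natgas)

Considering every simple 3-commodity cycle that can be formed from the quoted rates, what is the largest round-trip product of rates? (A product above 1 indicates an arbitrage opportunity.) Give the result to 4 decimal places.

0.9844

natgas→zinc→copper→natgas: 0.802 × 3.4 × 0.361 = 0.98437
natgas→copper→platinum→natgas: 2.67 × 2.11 × 0.164 = 0.92393
natgas→copper→zinc→natgas: 2.67 × 0.28 × 1.22 = 0.91207
Maximum is natgas→zinc→copper→natgas at 0.9844; no arbitrage — every cycle loses value.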